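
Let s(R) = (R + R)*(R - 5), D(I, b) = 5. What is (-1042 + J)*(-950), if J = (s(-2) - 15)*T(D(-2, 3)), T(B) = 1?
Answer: 977550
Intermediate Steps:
s(R) = 2*R*(-5 + R) (s(R) = (2*R)*(-5 + R) = 2*R*(-5 + R))
J = 13 (J = (2*(-2)*(-5 - 2) - 15)*1 = (2*(-2)*(-7) - 15)*1 = (28 - 15)*1 = 13*1 = 13)
(-1042 + J)*(-950) = (-1042 + 13)*(-950) = -1029*(-950) = 977550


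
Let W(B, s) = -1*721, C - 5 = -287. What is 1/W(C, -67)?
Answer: -1/721 ≈ -0.0013870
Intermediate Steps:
C = -282 (C = 5 - 287 = -282)
W(B, s) = -721
1/W(C, -67) = 1/(-721) = -1/721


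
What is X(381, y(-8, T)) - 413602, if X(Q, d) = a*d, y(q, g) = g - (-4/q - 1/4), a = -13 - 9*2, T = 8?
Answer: -1655369/4 ≈ -4.1384e+5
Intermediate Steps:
a = -31 (a = -13 - 18 = -31)
y(q, g) = ¼ + g + 4/q (y(q, g) = g - (-4/q - 1*¼) = g - (-4/q - ¼) = g - (-¼ - 4/q) = g + (¼ + 4/q) = ¼ + g + 4/q)
X(Q, d) = -31*d
X(381, y(-8, T)) - 413602 = -31*(¼ + 8 + 4/(-8)) - 413602 = -31*(¼ + 8 + 4*(-⅛)) - 413602 = -31*(¼ + 8 - ½) - 413602 = -31*31/4 - 413602 = -961/4 - 413602 = -1655369/4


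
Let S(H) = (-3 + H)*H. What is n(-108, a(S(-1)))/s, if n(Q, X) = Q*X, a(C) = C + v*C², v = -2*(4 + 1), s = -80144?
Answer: -1053/5009 ≈ -0.21022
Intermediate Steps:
v = -10 (v = -2*5 = -10)
S(H) = H*(-3 + H)
a(C) = C - 10*C²
n(-108, a(S(-1)))/s = -108*(-(-3 - 1))*(1 - (-10)*(-3 - 1))/(-80144) = -108*(-1*(-4))*(1 - (-10)*(-4))*(-1/80144) = -432*(1 - 10*4)*(-1/80144) = -432*(1 - 40)*(-1/80144) = -432*(-39)*(-1/80144) = -108*(-156)*(-1/80144) = 16848*(-1/80144) = -1053/5009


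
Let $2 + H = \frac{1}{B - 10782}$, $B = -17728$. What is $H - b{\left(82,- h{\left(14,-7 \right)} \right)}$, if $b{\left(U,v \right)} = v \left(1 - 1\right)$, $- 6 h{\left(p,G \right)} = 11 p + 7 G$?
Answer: $- \frac{57021}{28510} \approx -2.0$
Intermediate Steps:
$h{\left(p,G \right)} = - \frac{11 p}{6} - \frac{7 G}{6}$ ($h{\left(p,G \right)} = - \frac{11 p + 7 G}{6} = - \frac{7 G + 11 p}{6} = - \frac{11 p}{6} - \frac{7 G}{6}$)
$b{\left(U,v \right)} = 0$ ($b{\left(U,v \right)} = v 0 = 0$)
$H = - \frac{57021}{28510}$ ($H = -2 + \frac{1}{-17728 - 10782} = -2 + \frac{1}{-28510} = -2 - \frac{1}{28510} = - \frac{57021}{28510} \approx -2.0$)
$H - b{\left(82,- h{\left(14,-7 \right)} \right)} = - \frac{57021}{28510} - 0 = - \frac{57021}{28510} + 0 = - \frac{57021}{28510}$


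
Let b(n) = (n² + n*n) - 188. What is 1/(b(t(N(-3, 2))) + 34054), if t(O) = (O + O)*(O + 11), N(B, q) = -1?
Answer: 1/34666 ≈ 2.8847e-5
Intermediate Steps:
t(O) = 2*O*(11 + O) (t(O) = (2*O)*(11 + O) = 2*O*(11 + O))
b(n) = -188 + 2*n² (b(n) = (n² + n²) - 188 = 2*n² - 188 = -188 + 2*n²)
1/(b(t(N(-3, 2))) + 34054) = 1/((-188 + 2*(2*(-1)*(11 - 1))²) + 34054) = 1/((-188 + 2*(2*(-1)*10)²) + 34054) = 1/((-188 + 2*(-20)²) + 34054) = 1/((-188 + 2*400) + 34054) = 1/((-188 + 800) + 34054) = 1/(612 + 34054) = 1/34666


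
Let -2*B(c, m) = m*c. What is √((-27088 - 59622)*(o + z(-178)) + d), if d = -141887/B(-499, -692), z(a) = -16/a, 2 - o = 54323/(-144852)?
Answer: I*√16545169504670376376630500942/278228208939 ≈ 462.31*I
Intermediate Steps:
o = 344027/144852 (o = 2 - 54323/(-144852) = 2 - 54323*(-1)/144852 = 2 - 1*(-54323/144852) = 2 + 54323/144852 = 344027/144852 ≈ 2.3750)
B(c, m) = -c*m/2 (B(c, m) = -m*c/2 = -c*m/2)
d = 141887/172654 (d = -141887/((-½*(-499)*(-692))) = -141887/(-172654) = -141887*(-1/172654) = 141887/172654 ≈ 0.82180)
√((-27088 - 59622)*(o + z(-178)) + d) = √((-27088 - 59622)*(344027/144852 - 16/(-178)) + 141887/172654) = √(-86710*(344027/144852 - 16*(-1/178)) + 141887/172654) = √(-86710*(344027/144852 + 8/89) + 141887/172654) = √(-86710*31777219/12891828 + 141887/172654) = √(-1377701329745/6445914 + 141887/172654) = √(-59466182698598378/278228208939) = I*√16545169504670376376630500942/278228208939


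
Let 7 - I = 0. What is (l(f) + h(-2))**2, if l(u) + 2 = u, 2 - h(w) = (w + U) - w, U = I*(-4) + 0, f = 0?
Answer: 784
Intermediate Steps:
I = 7 (I = 7 - 1*0 = 7 + 0 = 7)
U = -28 (U = 7*(-4) + 0 = -28 + 0 = -28)
h(w) = 30 (h(w) = 2 - ((w - 28) - w) = 2 - ((-28 + w) - w) = 2 - 1*(-28) = 2 + 28 = 30)
l(u) = -2 + u
(l(f) + h(-2))**2 = ((-2 + 0) + 30)**2 = (-2 + 30)**2 = 28**2 = 784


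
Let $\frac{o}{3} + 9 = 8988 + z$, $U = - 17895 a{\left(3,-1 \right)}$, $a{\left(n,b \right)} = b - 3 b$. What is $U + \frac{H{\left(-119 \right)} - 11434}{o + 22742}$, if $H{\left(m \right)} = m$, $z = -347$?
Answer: $- \frac{1740765573}{48638} \approx -35790.0$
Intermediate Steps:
$a{\left(n,b \right)} = - 2 b$
$U = -35790$ ($U = - 17895 \left(\left(-2\right) \left(-1\right)\right) = \left(-17895\right) 2 = -35790$)
$o = 25896$ ($o = -27 + 3 \left(8988 - 347\right) = -27 + 3 \cdot 8641 = -27 + 25923 = 25896$)
$U + \frac{H{\left(-119 \right)} - 11434}{o + 22742} = -35790 + \frac{-119 - 11434}{25896 + 22742} = -35790 - \frac{11553}{48638} = - \frac{1740765573}{48638}$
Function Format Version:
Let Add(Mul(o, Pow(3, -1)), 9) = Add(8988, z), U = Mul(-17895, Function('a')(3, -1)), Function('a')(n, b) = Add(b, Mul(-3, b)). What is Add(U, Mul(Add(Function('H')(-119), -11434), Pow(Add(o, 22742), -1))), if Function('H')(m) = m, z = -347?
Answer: Rational(-1740765573, 48638) ≈ -35790.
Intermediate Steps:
Function('a')(n, b) = Mul(-2, b)
U = -35790 (U = Mul(-17895, Mul(-2, -1)) = Mul(-17895, 2) = -35790)
o = 25896 (o = Add(-27, Mul(3, Add(8988, -347))) = Add(-27, Mul(3, 8641)) = Add(-27, 25923) = 25896)
Add(U, Mul(Add(Function('H')(-119), -11434), Pow(Add(o, 22742), -1))) = Add(-35790, Mul(Add(-119, -11434), Pow(Add(25896, 22742), -1))) = Add(-35790, Mul(-11553, Pow(48638, -1))) = Add(-35790, Mul(-11553, Rational(1, 48638))) = Add(-35790, Rational(-11553, 48638)) = Rational(-1740765573, 48638)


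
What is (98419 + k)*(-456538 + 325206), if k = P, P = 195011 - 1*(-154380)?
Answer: -58811782920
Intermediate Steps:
P = 349391 (P = 195011 + 154380 = 349391)
k = 349391
(98419 + k)*(-456538 + 325206) = (98419 + 349391)*(-456538 + 325206) = 447810*(-131332) = -58811782920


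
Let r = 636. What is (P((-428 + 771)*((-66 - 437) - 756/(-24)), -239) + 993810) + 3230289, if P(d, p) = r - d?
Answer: 8772919/2 ≈ 4.3865e+6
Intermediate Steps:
P(d, p) = 636 - d
(P((-428 + 771)*((-66 - 437) - 756/(-24)), -239) + 993810) + 3230289 = ((636 - (-428 + 771)*((-66 - 437) - 756/(-24))) + 993810) + 3230289 = ((636 - 343*(-503 - 756*(-1/24))) + 993810) + 3230289 = ((636 - 343*(-503 + 63/2)) + 993810) + 3230289 = ((636 - 343*(-943)/2) + 993810) + 3230289 = ((636 - 1*(-323449/2)) + 993810) + 3230289 = ((636 + 323449/2) + 993810) + 3230289 = (324721/2 + 993810) + 3230289 = 2312341/2 + 3230289 = 8772919/2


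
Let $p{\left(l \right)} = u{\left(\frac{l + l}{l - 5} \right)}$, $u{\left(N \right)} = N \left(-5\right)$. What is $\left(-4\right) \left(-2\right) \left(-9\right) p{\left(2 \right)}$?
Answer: $-480$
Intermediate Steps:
$u{\left(N \right)} = - 5 N$
$p{\left(l \right)} = - \frac{10 l}{-5 + l}$ ($p{\left(l \right)} = - 5 \frac{l + l}{l - 5} = - 5 \frac{2 l}{-5 + l} = - \frac{10 l}{-5 + l}$)
$\left(-4\right) \left(-2\right) \left(-9\right) p{\left(2 \right)} = \left(-4\right) \left(-2\right) \left(-9\right) \left(\left(-10\right) 2 \frac{1}{-5 + 2}\right) = 8 \left(-9\right) \left(\left(-10\right) 2 \frac{1}{-3}\right) = - 72 \left(\left(-10\right) 2 \left(- \frac{1}{3}\right)\right) = \left(-72\right) \frac{20}{3} = -480$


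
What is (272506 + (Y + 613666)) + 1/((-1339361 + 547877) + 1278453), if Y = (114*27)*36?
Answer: 485498353621/486969 ≈ 9.9698e+5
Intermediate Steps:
Y = 110808 (Y = 3078*36 = 110808)
(272506 + (Y + 613666)) + 1/((-1339361 + 547877) + 1278453) = (272506 + (110808 + 613666)) + 1/((-1339361 + 547877) + 1278453) = (272506 + 724474) + 1/(-791484 + 1278453) = 996980 + 1/486969 = 485498353621/486969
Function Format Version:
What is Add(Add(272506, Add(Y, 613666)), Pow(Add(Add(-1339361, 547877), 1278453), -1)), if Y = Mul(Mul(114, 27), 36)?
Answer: Rational(485498353621, 486969) ≈ 9.9698e+5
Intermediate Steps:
Y = 110808 (Y = Mul(3078, 36) = 110808)
Add(Add(272506, Add(Y, 613666)), Pow(Add(Add(-1339361, 547877), 1278453), -1)) = Add(Add(272506, Add(110808, 613666)), Pow(Add(Add(-1339361, 547877), 1278453), -1)) = Add(Add(272506, 724474), Pow(Add(-791484, 1278453), -1)) = Add(996980, Pow(486969, -1)) = Add(996980, Rational(1, 486969)) = Rational(485498353621, 486969)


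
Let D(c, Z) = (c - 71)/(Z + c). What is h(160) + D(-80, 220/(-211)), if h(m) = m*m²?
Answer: 70041631861/17100 ≈ 4.0960e+6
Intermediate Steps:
h(m) = m³
D(c, Z) = (-71 + c)/(Z + c)
h(160) + D(-80, 220/(-211)) = 160³ + (-71 - 80)/(220/(-211) - 80) = 4096000 - 151/(220*(-1/211) - 80) = 4096000 - 151/(-220/211 - 80) = 4096000 - 151/(-17100/211) = 4096000 - 211/17100*(-151) = 4096000 + 31861/17100 = 70041631861/17100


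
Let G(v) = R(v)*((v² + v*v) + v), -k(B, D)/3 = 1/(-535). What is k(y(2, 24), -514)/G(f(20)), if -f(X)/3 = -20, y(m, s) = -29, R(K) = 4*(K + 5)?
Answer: 1/336622000 ≈ 2.9707e-9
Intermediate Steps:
R(K) = 20 + 4*K (R(K) = 4*(5 + K) = 20 + 4*K)
f(X) = 60 (f(X) = -3*(-20) = 60)
k(B, D) = 3/535 (k(B, D) = -3/(-535) = -3*(-1/535) = 3/535)
G(v) = (20 + 4*v)*(v + 2*v²) (G(v) = (20 + 4*v)*((v² + v*v) + v) = (20 + 4*v)*((v² + v²) + v) = (20 + 4*v)*(2*v² + v) = (20 + 4*v)*(v + 2*v²))
k(y(2, 24), -514)/G(f(20)) = 3/(535*((4*60*(1 + 2*60)*(5 + 60)))) = 3/(535*((4*60*(1 + 120)*65))) = 3/(535*((4*60*121*65))) = (3/535)/1887600 = (3/535)*(1/1887600) = 1/336622000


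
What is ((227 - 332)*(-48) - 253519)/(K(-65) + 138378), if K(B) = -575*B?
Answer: -248479/175753 ≈ -1.4138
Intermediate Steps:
((227 - 332)*(-48) - 253519)/(K(-65) + 138378) = ((227 - 332)*(-48) - 253519)/(-575*(-65) + 138378) = (-105*(-48) - 253519)/(37375 + 138378) = (5040 - 253519)/175753 = -248479*1/175753 = -248479/175753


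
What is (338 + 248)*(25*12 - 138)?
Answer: 94932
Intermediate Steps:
(338 + 248)*(25*12 - 138) = 586*(300 - 138) = 586*162 = 94932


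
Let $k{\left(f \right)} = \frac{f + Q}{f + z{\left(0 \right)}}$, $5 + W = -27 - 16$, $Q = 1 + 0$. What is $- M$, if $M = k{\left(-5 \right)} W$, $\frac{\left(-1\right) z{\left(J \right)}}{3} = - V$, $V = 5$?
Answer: $- \frac{96}{5} \approx -19.2$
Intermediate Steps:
$Q = 1$
$W = -48$ ($W = -5 - 43 = -48$)
$z{\left(J \right)} = 15$ ($z{\left(J \right)} = - 3 \left(\left(-1\right) 5\right) = \left(-3\right) \left(-5\right) = 15$)
$k{\left(f \right)} = \frac{1 + f}{15 + f}$ ($k{\left(f \right)} = \frac{f + 1}{f + 15} = \frac{1 + f}{15 + f}$)
$M = \frac{96}{5}$ ($M = \frac{1 - 5}{15 - 5} \left(-48\right) = \frac{1}{10} \left(-4\right) \left(-48\right) = \left(- \frac{2}{5}\right) \left(-48\right) = \frac{96}{5} \approx 19.2$)
$- M = \left(-1\right) \frac{96}{5} = - \frac{96}{5}$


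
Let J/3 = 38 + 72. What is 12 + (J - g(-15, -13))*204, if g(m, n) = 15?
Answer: 64272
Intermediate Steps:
J = 330 (J = 3*(38 + 72) = 3*110 = 330)
12 + (J - g(-15, -13))*204 = 12 + (330 - 1*15)*204 = 12 + (330 - 15)*204 = 12 + 315*204 = 12 + 64260 = 64272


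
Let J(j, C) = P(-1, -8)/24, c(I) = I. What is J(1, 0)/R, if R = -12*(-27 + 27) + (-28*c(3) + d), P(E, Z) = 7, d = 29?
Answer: -7/1320 ≈ -0.0053030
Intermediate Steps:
R = -55 (R = -12*(-27 + 27) + (-28*3 + 29) = -12*0 + (-84 + 29) = 0 - 55 = -55)
J(j, C) = 7/24
J(1, 0)/R = (7/24)/(-55) = (7/24)*(-1/55) = -7/1320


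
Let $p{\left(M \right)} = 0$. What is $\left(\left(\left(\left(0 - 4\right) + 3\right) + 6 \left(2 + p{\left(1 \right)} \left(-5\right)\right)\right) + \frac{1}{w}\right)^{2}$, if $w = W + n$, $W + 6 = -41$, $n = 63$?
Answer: $\frac{31329}{256} \approx 122.38$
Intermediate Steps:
$W = -47$ ($W = -6 - 41 = -47$)
$w = 16$ ($w = -47 + 63 = 16$)
$\left(\left(\left(\left(0 - 4\right) + 3\right) + 6 \left(2 + p{\left(1 \right)} \left(-5\right)\right)\right) + \frac{1}{w}\right)^{2} = \left(\left(\left(\left(0 - 4\right) + 3\right) + 6 \left(2 + 0 \left(-5\right)\right)\right) + \frac{1}{16}\right)^{2} = \left(\left(\left(-4 + 3\right) + 6 \left(2 + 0\right)\right) + \frac{1}{16}\right)^{2} = \left(\left(-1 + 6 \cdot 2\right) + \frac{1}{16}\right)^{2} = \left(\left(-1 + 12\right) + \frac{1}{16}\right)^{2} = \left(11 + \frac{1}{16}\right)^{2} = \left(\frac{177}{16}\right)^{2} = \frac{31329}{256}$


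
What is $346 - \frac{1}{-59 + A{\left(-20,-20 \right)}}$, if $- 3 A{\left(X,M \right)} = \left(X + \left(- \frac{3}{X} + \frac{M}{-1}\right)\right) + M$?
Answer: $\frac{1087538}{3143} \approx 346.02$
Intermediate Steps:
$A{\left(X,M \right)} = \frac{1}{X} - \frac{X}{3}$ ($A{\left(X,M \right)} = - \frac{\left(X + \left(- \frac{3}{X} + \frac{M}{-1}\right)\right) + M}{3} = - \frac{\left(X + \left(- \frac{3}{X} + M \left(-1\right)\right)\right) + M}{3} = - \frac{\left(X - \left(M + \frac{3}{X}\right)\right) + M}{3} = - \frac{\left(X - M - \frac{3}{X}\right) + M}{3} = - \frac{X - \frac{3}{X}}{3} = \frac{1}{X} - \frac{X}{3}$)
$346 - \frac{1}{-59 + A{\left(-20,-20 \right)}} = 346 - \frac{1}{-59 + \left(\frac{1}{-20} - - \frac{20}{3}\right)} = 346 - \frac{1}{-59 + \left(- \frac{1}{20} + \frac{20}{3}\right)} = 346 - \frac{1}{-59 + \frac{397}{60}} = 346 - \frac{1}{- \frac{3143}{60}} = 346 - - \frac{60}{3143} = 346 + \frac{60}{3143} = \frac{1087538}{3143}$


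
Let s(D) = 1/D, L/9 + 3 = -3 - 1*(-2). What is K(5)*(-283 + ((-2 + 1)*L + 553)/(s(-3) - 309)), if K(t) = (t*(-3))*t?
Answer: 19829325/928 ≈ 21368.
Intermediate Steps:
L = -36 (L = -27 + 9*(-3 - 1*(-2)) = -27 + 9*(-3 + 2) = -27 + 9*(-1) = -27 - 9 = -36)
K(t) = -3*t² (K(t) = (-3*t)*t = -3*t²)
K(5)*(-283 + ((-2 + 1)*L + 553)/(s(-3) - 309)) = (-3*5²)*(-283 + ((-2 + 1)*(-36) + 553)/(1/(-3) - 309)) = (-3*25)*(-283 + (-1*(-36) + 553)/(-⅓ - 309)) = -75*(-283 + (36 + 553)/(-928/3)) = -75*(-283 + 589*(-3/928)) = -75*(-283 - 1767/928) = -75*(-264391/928) = 19829325/928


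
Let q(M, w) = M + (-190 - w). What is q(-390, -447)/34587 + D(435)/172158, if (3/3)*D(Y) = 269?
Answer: -647291/283544226 ≈ -0.0022829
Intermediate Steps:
D(Y) = 269
q(M, w) = -190 + M - w
q(-390, -447)/34587 + D(435)/172158 = (-190 - 390 - 1*(-447))/34587 + 269/172158 = (-190 - 390 + 447)*(1/34587) + 269*(1/172158) = -133*1/34587 + 269/172158 = -19/4941 + 269/172158 = -647291/283544226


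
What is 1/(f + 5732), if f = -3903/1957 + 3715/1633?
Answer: 3195781/18319113348 ≈ 0.00017445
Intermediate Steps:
f = 896656/3195781 (f = -3903*1/1957 + 3715*(1/1633) = -3903/1957 + 3715/1633 = 896656/3195781 ≈ 0.28057)
1/(f + 5732) = 1/(896656/3195781 + 5732) = 1/(18319113348/3195781) = 3195781/18319113348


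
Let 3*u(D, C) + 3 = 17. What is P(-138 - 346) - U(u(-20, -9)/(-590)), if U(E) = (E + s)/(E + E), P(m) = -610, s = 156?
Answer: 129513/14 ≈ 9250.9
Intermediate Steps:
u(D, C) = 14/3 (u(D, C) = -1 + (⅓)*17 = -1 + 17/3 = 14/3)
U(E) = (156 + E)/(2*E) (U(E) = (E + 156)/(E + E) = (156 + E)/((2*E)) = (156 + E)*(1/(2*E)) = (156 + E)/(2*E))
P(-138 - 346) - U(u(-20, -9)/(-590)) = -610 - (156 + (14/3)/(-590))/(2*((14/3)/(-590))) = -610 - (156 + (14/3)*(-1/590))/(2*((14/3)*(-1/590))) = -610 - (156 - 7/885)/(2*(-7/885)) = -610 - (-885)*138053/(2*7*885) = -610 - 1*(-138053/14) = -610 + 138053/14 = 129513/14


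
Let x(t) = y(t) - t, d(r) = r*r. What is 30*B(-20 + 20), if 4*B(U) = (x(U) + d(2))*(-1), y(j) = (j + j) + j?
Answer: -30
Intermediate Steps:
y(j) = 3*j (y(j) = 2*j + j = 3*j)
d(r) = r²
x(t) = 2*t (x(t) = 3*t - t = 2*t)
B(U) = -1 - U/2 (B(U) = ((2*U + 2²)*(-1))/4 = ((2*U + 4)*(-1))/4 = ((4 + 2*U)*(-1))/4 = (-4 - 2*U)/4 = -1 - U/2)
30*B(-20 + 20) = 30*(-1 - (-20 + 20)/2) = 30*(-1 - ½*0) = 30*(-1 + 0) = 30*(-1) = -30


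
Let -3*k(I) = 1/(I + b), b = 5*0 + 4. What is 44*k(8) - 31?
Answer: -290/9 ≈ -32.222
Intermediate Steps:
b = 4 (b = 0 + 4 = 4)
k(I) = -1/(3*(4 + I)) (k(I) = -1/(3*(I + 4)) = -1/(3*(4 + I)))
44*k(8) - 31 = 44*(-1/(12 + 3*8)) - 31 = 44*(-1/(12 + 24)) - 31 = 44*(-1/36) - 31 = -11/9 - 31 = -290/9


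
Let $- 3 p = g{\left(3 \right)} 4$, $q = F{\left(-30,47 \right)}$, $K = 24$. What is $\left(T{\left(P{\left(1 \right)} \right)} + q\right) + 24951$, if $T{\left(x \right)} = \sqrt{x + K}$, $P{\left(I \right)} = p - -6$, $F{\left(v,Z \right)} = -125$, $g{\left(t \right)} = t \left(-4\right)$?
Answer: $24826 + \sqrt{46} \approx 24833.0$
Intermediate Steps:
$g{\left(t \right)} = - 4 t$
$q = -125$
$p = 16$ ($p = - \frac{\left(-4\right) 3 \cdot 4}{3} = - \frac{\left(-12\right) 4}{3} = \left(- \frac{1}{3}\right) \left(-48\right) = 16$)
$P{\left(I \right)} = 22$ ($P{\left(I \right)} = 16 - -6 = 16 + 6 = 22$)
$T{\left(x \right)} = \sqrt{24 + x}$ ($T{\left(x \right)} = \sqrt{x + 24} = \sqrt{24 + x}$)
$\left(T{\left(P{\left(1 \right)} \right)} + q\right) + 24951 = \left(\sqrt{24 + 22} - 125\right) + 24951 = \left(\sqrt{46} - 125\right) + 24951 = \left(-125 + \sqrt{46}\right) + 24951 = 24826 + \sqrt{46}$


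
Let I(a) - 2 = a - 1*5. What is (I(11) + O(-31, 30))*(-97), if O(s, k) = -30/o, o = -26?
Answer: -11543/13 ≈ -887.92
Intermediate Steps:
I(a) = -3 + a (I(a) = 2 + (a - 1*5) = 2 + (a - 5) = 2 + (-5 + a) = -3 + a)
O(s, k) = 15/13 (O(s, k) = -30/(-26) = -30*(-1/26) = 15/13)
(I(11) + O(-31, 30))*(-97) = ((-3 + 11) + 15/13)*(-97) = (8 + 15/13)*(-97) = (119/13)*(-97) = -11543/13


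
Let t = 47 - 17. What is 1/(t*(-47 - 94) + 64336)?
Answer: 1/60106 ≈ 1.6637e-5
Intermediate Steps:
t = 30
1/(t*(-47 - 94) + 64336) = 1/(30*(-47 - 94) + 64336) = 1/(30*(-141) + 64336) = 1/(-4230 + 64336) = 1/60106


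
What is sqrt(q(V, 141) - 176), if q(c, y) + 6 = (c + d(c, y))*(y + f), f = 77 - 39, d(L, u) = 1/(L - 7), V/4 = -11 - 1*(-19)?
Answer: sqrt(138829)/5 ≈ 74.520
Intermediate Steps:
V = 32 (V = 4*(-11 - 1*(-19)) = 4*(-11 + 19) = 4*8 = 32)
d(L, u) = 1/(-7 + L)
f = 38
q(c, y) = -6 + (38 + y)*(c + 1/(-7 + c)) (q(c, y) = -6 + (c + 1/(-7 + c))*(y + 38) = -6 + (c + 1/(-7 + c))*(38 + y) = -6 + (38 + y)*(c + 1/(-7 + c)))
sqrt(q(V, 141) - 176) = sqrt((38 + 141 + (-7 + 32)*(-6 + 38*32 + 32*141))/(-7 + 32) - 176) = sqrt((38 + 141 + 25*(-6 + 1216 + 4512))/25 - 176) = sqrt((38 + 141 + 25*5722)/25 - 176) = sqrt((38 + 141 + 143050)/25 - 176) = sqrt((1/25)*143229 - 176) = sqrt(143229/25 - 176) = sqrt(138829/25) = sqrt(138829)/5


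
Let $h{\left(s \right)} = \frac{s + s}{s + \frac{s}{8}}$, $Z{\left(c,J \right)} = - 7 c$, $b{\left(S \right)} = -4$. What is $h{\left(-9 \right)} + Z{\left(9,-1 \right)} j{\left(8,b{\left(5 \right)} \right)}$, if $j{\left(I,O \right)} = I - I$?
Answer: $\frac{16}{9} \approx 1.7778$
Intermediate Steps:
$j{\left(I,O \right)} = 0$
$h{\left(s \right)} = \frac{16}{9}$ ($h{\left(s \right)} = \frac{2 s}{s + s \frac{1}{8}} = \frac{2 s}{s + \frac{s}{8}} = \frac{2 s}{\frac{9}{8} s} = 2 s \frac{8}{9 s} = \frac{16}{9}$)
$h{\left(-9 \right)} + Z{\left(9,-1 \right)} j{\left(8,b{\left(5 \right)} \right)} = \frac{16}{9} + \left(-7\right) 9 \cdot 0 = \frac{16}{9} - 0 = \frac{16}{9} + 0 = \frac{16}{9}$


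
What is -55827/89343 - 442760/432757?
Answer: -7079670191/4295978739 ≈ -1.6480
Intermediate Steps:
-55827/89343 - 442760/432757 = -55827*1/89343 - 442760*1/432757 = -6203/9927 - 442760/432757 = -7079670191/4295978739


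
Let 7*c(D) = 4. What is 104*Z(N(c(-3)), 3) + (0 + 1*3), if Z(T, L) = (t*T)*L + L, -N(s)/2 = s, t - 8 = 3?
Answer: -25251/7 ≈ -3607.3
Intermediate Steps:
t = 11 (t = 8 + 3 = 11)
c(D) = 4/7 (c(D) = (⅐)*4 = 4/7)
N(s) = -2*s
Z(T, L) = L + 11*L*T (Z(T, L) = (11*T)*L + L = 11*L*T + L = L + 11*L*T)
104*Z(N(c(-3)), 3) + (0 + 1*3) = 104*(3*(1 + 11*(-2*4/7))) + (0 + 1*3) = 104*(3*(1 + 11*(-8/7))) + (0 + 3) = 104*(3*(1 - 88/7)) + 3 = 104*(3*(-81/7)) + 3 = 104*(-243/7) + 3 = -25272/7 + 3 = -25251/7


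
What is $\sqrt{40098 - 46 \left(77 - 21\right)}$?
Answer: $\sqrt{37522} \approx 193.71$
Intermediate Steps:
$\sqrt{40098 - 46 \left(77 - 21\right)} = \sqrt{40098 - 2576} = \sqrt{37522}$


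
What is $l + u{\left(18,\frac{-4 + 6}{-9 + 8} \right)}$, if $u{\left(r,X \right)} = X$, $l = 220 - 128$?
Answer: $90$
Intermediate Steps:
$l = 92$
$l + u{\left(18,\frac{-4 + 6}{-9 + 8} \right)} = 92 + \frac{-4 + 6}{-9 + 8} = 92 + \frac{2}{-1} = 92 + 2 \left(-1\right) = 92 - 2 = 90$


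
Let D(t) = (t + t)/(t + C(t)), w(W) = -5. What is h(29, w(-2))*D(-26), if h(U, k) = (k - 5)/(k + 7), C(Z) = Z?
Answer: -5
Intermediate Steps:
h(U, k) = (-5 + k)/(7 + k)
D(t) = 1 (D(t) = (t + t)/(t + t) = (2*t)/((2*t)) = (2*t)*(1/(2*t)) = 1)
h(29, w(-2))*D(-26) = ((-5 - 5)/(7 - 5))*1 = (-10/2)*1 = ((1/2)*(-10))*1 = -5*1 = -5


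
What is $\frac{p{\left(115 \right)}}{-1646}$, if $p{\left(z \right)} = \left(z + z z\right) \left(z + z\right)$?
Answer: $- \frac{1534100}{823} \approx -1864.0$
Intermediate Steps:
$p{\left(z \right)} = 2 z \left(z + z^{2}\right)$ ($p{\left(z \right)} = \left(z + z^{2}\right) 2 z = 2 z \left(z + z^{2}\right)$)
$\frac{p{\left(115 \right)}}{-1646} = \frac{2 \cdot 115^{2} \left(1 + 115\right)}{-1646} = 2 \cdot 13225 \cdot 116 \left(- \frac{1}{1646}\right) = 3068200 \left(- \frac{1}{1646}\right) = - \frac{1534100}{823}$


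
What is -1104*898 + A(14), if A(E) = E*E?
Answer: -991196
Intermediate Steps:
A(E) = E²
-1104*898 + A(14) = -1104*898 + 14² = -991392 + 196 = -991196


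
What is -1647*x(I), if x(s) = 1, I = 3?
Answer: -1647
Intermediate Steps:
-1647*x(I) = -1647*1 = -1647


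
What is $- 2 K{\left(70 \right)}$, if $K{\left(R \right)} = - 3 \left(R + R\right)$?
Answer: $840$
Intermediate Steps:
$K{\left(R \right)} = - 6 R$ ($K{\left(R \right)} = - 3 \cdot 2 R = - 6 R$)
$- 2 K{\left(70 \right)} = - 2 \left(\left(-6\right) 70\right) = \left(-2\right) \left(-420\right) = 840$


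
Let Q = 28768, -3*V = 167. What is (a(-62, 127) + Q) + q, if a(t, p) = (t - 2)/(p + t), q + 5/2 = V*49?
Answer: 10154371/390 ≈ 26037.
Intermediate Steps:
V = -167/3 (V = -⅓*167 = -167/3 ≈ -55.667)
q = -16381/6 (q = -5/2 - 167/3*49 = -5/2 - 8183/3 = -16381/6 ≈ -2730.2)
a(t, p) = (-2 + t)/(p + t)
(a(-62, 127) + Q) + q = ((-2 - 62)/(127 - 62) + 28768) - 16381/6 = (-64/65 + 28768) - 16381/6 = 1869856/65 - 16381/6 = 10154371/390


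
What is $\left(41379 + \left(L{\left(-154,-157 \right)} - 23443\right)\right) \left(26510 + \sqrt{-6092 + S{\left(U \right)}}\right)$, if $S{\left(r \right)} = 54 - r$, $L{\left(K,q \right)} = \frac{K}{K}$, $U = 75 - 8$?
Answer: $475509870 + 17937 i \sqrt{6105} \approx 4.7551 \cdot 10^{8} + 1.4015 \cdot 10^{6} i$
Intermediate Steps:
$U = 67$
$L{\left(K,q \right)} = 1$
$\left(41379 + \left(L{\left(-154,-157 \right)} - 23443\right)\right) \left(26510 + \sqrt{-6092 + S{\left(U \right)}}\right) = \left(41379 + \left(1 - 23443\right)\right) \left(26510 + \sqrt{-6092 + \left(54 - 67\right)}\right) = \left(41379 - 23442\right) \left(26510 + \sqrt{-6092 + \left(54 - 67\right)}\right) = 17937 \left(26510 + \sqrt{-6092 - 13}\right) = 17937 \left(26510 + \sqrt{-6105}\right) = 17937 \left(26510 + i \sqrt{6105}\right) = 475509870 + 17937 i \sqrt{6105}$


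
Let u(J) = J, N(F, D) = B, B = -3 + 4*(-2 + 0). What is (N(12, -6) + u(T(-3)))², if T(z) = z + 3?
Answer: 121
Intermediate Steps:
B = -11 (B = -3 + 4*(-2) = -3 - 8 = -11)
T(z) = 3 + z
N(F, D) = -11
(N(12, -6) + u(T(-3)))² = (-11 + (3 - 3))² = (-11 + 0)² = (-11)² = 121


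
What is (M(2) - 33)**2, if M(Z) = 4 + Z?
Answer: 729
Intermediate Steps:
(M(2) - 33)**2 = ((4 + 2) - 33)**2 = (6 - 33)**2 = (-27)**2 = 729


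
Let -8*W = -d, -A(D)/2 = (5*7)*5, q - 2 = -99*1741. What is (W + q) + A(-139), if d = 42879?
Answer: -1338777/8 ≈ -1.6735e+5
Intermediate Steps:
q = -172357 (q = 2 - 99*1741 = 2 - 172359 = -172357)
A(D) = -350 (A(D) = -2*5*7*5 = -70*5 = -2*175 = -350)
W = 42879/8 (W = -(-1)*42879/8 = -⅛*(-42879) = 42879/8 ≈ 5359.9)
(W + q) + A(-139) = (42879/8 - 172357) - 350 = -1335977/8 - 350 = -1338777/8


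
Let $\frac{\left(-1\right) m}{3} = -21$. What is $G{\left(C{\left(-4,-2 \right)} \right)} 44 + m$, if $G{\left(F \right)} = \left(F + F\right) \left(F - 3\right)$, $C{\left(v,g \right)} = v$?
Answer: $2527$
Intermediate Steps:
$m = 63$ ($m = \left(-3\right) \left(-21\right) = 63$)
$G{\left(F \right)} = 2 F \left(-3 + F\right)$
$G{\left(C{\left(-4,-2 \right)} \right)} 44 + m = 2 \left(-4\right) \left(-3 - 4\right) 44 + 63 = 2 \left(-4\right) \left(-7\right) 44 + 63 = 56 \cdot 44 + 63 = 2464 + 63 = 2527$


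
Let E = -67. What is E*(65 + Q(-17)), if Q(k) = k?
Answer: -3216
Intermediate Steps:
E*(65 + Q(-17)) = -67*(65 - 17) = -67*48 = -3216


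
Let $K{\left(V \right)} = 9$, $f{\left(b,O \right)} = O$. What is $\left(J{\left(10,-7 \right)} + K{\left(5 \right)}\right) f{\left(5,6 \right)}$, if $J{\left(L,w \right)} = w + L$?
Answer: $72$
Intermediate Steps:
$J{\left(L,w \right)} = L + w$
$\left(J{\left(10,-7 \right)} + K{\left(5 \right)}\right) f{\left(5,6 \right)} = \left(\left(10 - 7\right) + 9\right) 6 = \left(3 + 9\right) 6 = 12 \cdot 6 = 72$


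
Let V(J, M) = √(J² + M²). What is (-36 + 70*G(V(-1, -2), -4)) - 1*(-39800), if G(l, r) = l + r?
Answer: 39484 + 70*√5 ≈ 39641.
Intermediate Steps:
(-36 + 70*G(V(-1, -2), -4)) - 1*(-39800) = (-36 + 70*(√((-1)² + (-2)²) - 4)) - 1*(-39800) = (-36 + 70*(√(1 + 4) - 4)) + 39800 = (-36 + 70*(√5 - 4)) + 39800 = (-36 + 70*(-4 + √5)) + 39800 = (-36 + (-280 + 70*√5)) + 39800 = (-316 + 70*√5) + 39800 = 39484 + 70*√5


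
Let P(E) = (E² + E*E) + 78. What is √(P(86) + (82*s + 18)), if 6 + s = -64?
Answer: 2*√2287 ≈ 95.645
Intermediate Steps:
s = -70 (s = -6 - 64 = -70)
P(E) = 78 + 2*E² (P(E) = (E² + E²) + 78 = 2*E² + 78 = 78 + 2*E²)
√(P(86) + (82*s + 18)) = √((78 + 2*86²) + (82*(-70) + 18)) = √((78 + 2*7396) + (-5740 + 18)) = √((78 + 14792) - 5722) = √(14870 - 5722) = √9148 = 2*√2287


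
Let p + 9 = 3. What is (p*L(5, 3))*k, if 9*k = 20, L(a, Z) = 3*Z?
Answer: -120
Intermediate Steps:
p = -6 (p = -9 + 3 = -6)
k = 20/9 (k = (⅑)*20 = 20/9 ≈ 2.2222)
(p*L(5, 3))*k = -18*3*(20/9) = -6*9*(20/9) = -54*20/9 = -120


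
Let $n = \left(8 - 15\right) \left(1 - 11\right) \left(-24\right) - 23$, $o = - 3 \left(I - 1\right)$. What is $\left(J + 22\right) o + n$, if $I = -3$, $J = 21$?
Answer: $-1187$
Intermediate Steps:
$o = 12$ ($o = - 3 \left(-3 - 1\right) = \left(-3\right) \left(-4\right) = 12$)
$n = -1703$ ($n = \left(-7\right) \left(-10\right) \left(-24\right) - 23 = 70 \left(-24\right) - 23 = -1680 - 23 = -1703$)
$\left(J + 22\right) o + n = \left(21 + 22\right) 12 - 1703 = 43 \cdot 12 - 1703 = 516 - 1703 = -1187$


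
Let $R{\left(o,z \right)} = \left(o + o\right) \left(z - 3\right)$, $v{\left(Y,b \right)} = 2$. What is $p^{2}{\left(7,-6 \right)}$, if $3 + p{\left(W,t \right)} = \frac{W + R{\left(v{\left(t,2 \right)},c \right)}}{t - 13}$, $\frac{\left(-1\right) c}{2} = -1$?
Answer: $\frac{3600}{361} \approx 9.9723$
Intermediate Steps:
$c = 2$ ($c = \left(-2\right) \left(-1\right) = 2$)
$R{\left(o,z \right)} = 2 o \left(-3 + z\right)$
$p{\left(W,t \right)} = -3 + \frac{-4 + W}{-13 + t}$ ($p{\left(W,t \right)} = -3 + \frac{W + 2 \cdot 2 \left(-3 + 2\right)}{t - 13} = -3 + \frac{W + 2 \cdot 2 \left(-1\right)}{-13 + t} = -3 + \frac{W - 4}{-13 + t} = -3 + \frac{-4 + W}{-13 + t}$)
$p^{2}{\left(7,-6 \right)} = \left(\frac{35 + 7 - -18}{-13 - 6}\right)^{2} = \left(\frac{35 + 7 + 18}{-19}\right)^{2} = \left(\left(- \frac{1}{19}\right) 60\right)^{2} = \left(- \frac{60}{19}\right)^{2} = \frac{3600}{361}$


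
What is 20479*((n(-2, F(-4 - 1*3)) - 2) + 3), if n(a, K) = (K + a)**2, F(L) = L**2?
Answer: 45258590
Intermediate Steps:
20479*((n(-2, F(-4 - 1*3)) - 2) + 3) = 20479*((((-4 - 1*3)**2 - 2)**2 - 2) + 3) = 20479*((((-4 - 3)**2 - 2)**2 - 2) + 3) = 20479*((((-7)**2 - 2)**2 - 2) + 3) = 20479*(((49 - 2)**2 - 2) + 3) = 20479*((47**2 - 2) + 3) = 20479*((2209 - 2) + 3) = 20479*(2207 + 3) = 20479*2210 = 45258590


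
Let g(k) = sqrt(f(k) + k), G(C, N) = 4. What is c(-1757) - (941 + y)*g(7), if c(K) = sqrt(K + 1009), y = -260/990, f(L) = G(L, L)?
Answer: -93133*sqrt(11)/99 + 2*I*sqrt(187) ≈ -3120.1 + 27.35*I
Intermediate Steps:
f(L) = 4
y = -26/99 (y = -260*1/990 = -26/99 ≈ -0.26263)
g(k) = sqrt(4 + k)
c(K) = sqrt(1009 + K)
c(-1757) - (941 + y)*g(7) = sqrt(1009 - 1757) - (941 - 26/99)*sqrt(4 + 7) = sqrt(-748) - 93133*sqrt(11)/99 = 2*I*sqrt(187) - 93133*sqrt(11)/99 = -93133*sqrt(11)/99 + 2*I*sqrt(187)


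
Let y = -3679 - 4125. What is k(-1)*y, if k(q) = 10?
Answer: -78040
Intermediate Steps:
y = -7804
k(-1)*y = 10*(-7804) = -78040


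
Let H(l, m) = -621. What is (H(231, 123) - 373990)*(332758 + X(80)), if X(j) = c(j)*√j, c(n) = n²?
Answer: -124654807138 - 9590041600*√5 ≈ -1.4610e+11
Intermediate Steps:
X(j) = j^(5/2) (X(j) = j²*√j = j^(5/2))
(H(231, 123) - 373990)*(332758 + X(80)) = (-621 - 373990)*(332758 + 80^(5/2)) = -374611*(332758 + 25600*√5) = -124654807138 - 9590041600*√5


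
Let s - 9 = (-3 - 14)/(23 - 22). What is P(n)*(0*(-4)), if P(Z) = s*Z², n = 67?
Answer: 0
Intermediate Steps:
s = -8 (s = 9 + (-3 - 14)/(23 - 22) = 9 - 17/1 = 9 - 17*1 = 9 - 17 = -8)
P(Z) = -8*Z²
P(n)*(0*(-4)) = (-8*67²)*(0*(-4)) = -8*4489*0 = -35912*0 = 0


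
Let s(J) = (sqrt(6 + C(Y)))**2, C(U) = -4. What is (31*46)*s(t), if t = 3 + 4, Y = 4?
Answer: 2852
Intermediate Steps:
t = 7
s(J) = 2 (s(J) = (sqrt(6 - 4))**2 = (sqrt(2))**2 = 2)
(31*46)*s(t) = (31*46)*2 = 1426*2 = 2852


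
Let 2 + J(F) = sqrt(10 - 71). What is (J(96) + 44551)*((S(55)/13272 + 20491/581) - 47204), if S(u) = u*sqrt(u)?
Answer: -(44549 + I*sqrt(61))*(51959942568 - 4565*sqrt(55))/1101576 ≈ -2.1013e+9 - 3.684e+5*I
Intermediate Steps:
S(u) = u**(3/2)
J(F) = -2 + I*sqrt(61) (J(F) = -2 + sqrt(10 - 71) = -2 + sqrt(-61) = -2 + I*sqrt(61))
(J(96) + 44551)*((S(55)/13272 + 20491/581) - 47204) = ((-2 + I*sqrt(61)) + 44551)*((55**(3/2)/13272 + 20491/581) - 47204) = (44549 + I*sqrt(61))*(((55*sqrt(55))*(1/13272) + 20491*(1/581)) - 47204) = (44549 + I*sqrt(61))*((55*sqrt(55)/13272 + 20491/581) - 47204) = (44549 + I*sqrt(61))*((20491/581 + 55*sqrt(55)/13272) - 47204) = (44549 + I*sqrt(61))*(-27405033/581 + 55*sqrt(55)/13272)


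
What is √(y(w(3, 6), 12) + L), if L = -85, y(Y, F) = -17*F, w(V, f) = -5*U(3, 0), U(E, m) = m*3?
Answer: 17*I ≈ 17.0*I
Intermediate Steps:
U(E, m) = 3*m
w(V, f) = 0 (w(V, f) = -15*0 = -5*0 = 0)
√(y(w(3, 6), 12) + L) = √(-17*12 - 85) = √(-204 - 85) = √(-289) = 17*I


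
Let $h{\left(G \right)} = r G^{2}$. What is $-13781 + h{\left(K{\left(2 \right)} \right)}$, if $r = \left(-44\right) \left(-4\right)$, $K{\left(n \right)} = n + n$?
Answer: $-10965$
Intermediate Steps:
$K{\left(n \right)} = 2 n$
$r = 176$
$h{\left(G \right)} = 176 G^{2}$
$-13781 + h{\left(K{\left(2 \right)} \right)} = -13781 + 176 \left(2 \cdot 2\right)^{2} = -13781 + 176 \cdot 4^{2} = -13781 + 176 \cdot 16 = -13781 + 2816 = -10965$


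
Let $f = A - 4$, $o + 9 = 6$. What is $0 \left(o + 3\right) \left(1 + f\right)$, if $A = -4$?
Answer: $0$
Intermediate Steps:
$o = -3$ ($o = -9 + 6 = -3$)
$f = -8$ ($f = -4 - 4 = -8$)
$0 \left(o + 3\right) \left(1 + f\right) = 0 \left(-3 + 3\right) \left(1 - 8\right) = 0 \cdot 0 \left(-7\right) = 0 \left(-7\right) = 0$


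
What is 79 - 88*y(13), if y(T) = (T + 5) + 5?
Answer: -1945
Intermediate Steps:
y(T) = 10 + T (y(T) = (5 + T) + 5 = 10 + T)
79 - 88*y(13) = 79 - 88*(10 + 13) = 79 - 88*23 = 79 - 2024 = -1945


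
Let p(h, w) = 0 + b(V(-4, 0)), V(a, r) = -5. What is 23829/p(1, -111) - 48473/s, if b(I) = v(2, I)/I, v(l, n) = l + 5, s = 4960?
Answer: -591298511/34720 ≈ -17031.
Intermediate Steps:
v(l, n) = 5 + l
b(I) = 7/I (b(I) = (5 + 2)/I = 7/I)
p(h, w) = -7/5 (p(h, w) = 0 + 7/(-5) = 0 + 7*(-⅕) = 0 - 7/5 = -7/5)
23829/p(1, -111) - 48473/s = 23829/(-7/5) - 48473/4960 = 23829*(-5/7) - 48473*1/4960 = -119145/7 - 48473/4960 = -591298511/34720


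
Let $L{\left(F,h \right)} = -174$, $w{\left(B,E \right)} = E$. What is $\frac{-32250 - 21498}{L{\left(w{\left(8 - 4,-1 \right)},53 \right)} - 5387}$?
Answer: $\frac{53748}{5561} \approx 9.6652$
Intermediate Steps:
$\frac{-32250 - 21498}{L{\left(w{\left(8 - 4,-1 \right)},53 \right)} - 5387} = \frac{-32250 - 21498}{-174 - 5387} = - \frac{53748}{-5561} = \left(-53748\right) \left(- \frac{1}{5561}\right) = \frac{53748}{5561}$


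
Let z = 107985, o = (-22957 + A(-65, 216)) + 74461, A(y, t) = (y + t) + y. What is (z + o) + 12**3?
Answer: 161303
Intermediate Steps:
A(y, t) = t + 2*y (A(y, t) = (t + y) + y = t + 2*y)
o = 51590 (o = (-22957 + (216 + 2*(-65))) + 74461 = (-22957 + (216 - 130)) + 74461 = (-22957 + 86) + 74461 = -22871 + 74461 = 51590)
(z + o) + 12**3 = (107985 + 51590) + 12**3 = 159575 + 1728 = 161303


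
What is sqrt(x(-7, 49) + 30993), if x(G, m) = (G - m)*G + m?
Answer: 13*sqrt(186) ≈ 177.30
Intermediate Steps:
x(G, m) = m + G*(G - m) (x(G, m) = G*(G - m) + m = m + G*(G - m))
sqrt(x(-7, 49) + 30993) = sqrt((49 + (-7)**2 - 1*(-7)*49) + 30993) = sqrt((49 + 49 + 343) + 30993) = sqrt(441 + 30993) = sqrt(31434) = 13*sqrt(186)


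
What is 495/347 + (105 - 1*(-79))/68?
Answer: 24377/5899 ≈ 4.1324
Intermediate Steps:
495/347 + (105 - 1*(-79))/68 = 495*(1/347) + (105 + 79)*(1/68) = 495/347 + 184*(1/68) = 495/347 + 46/17 = 24377/5899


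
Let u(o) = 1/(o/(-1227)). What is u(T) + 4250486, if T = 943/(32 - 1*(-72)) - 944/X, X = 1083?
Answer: 3923455673734/923093 ≈ 4.2503e+6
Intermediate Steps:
T = 923093/112632 (T = 943/(32 - 1*(-72)) - 944/1083 = 943/(32 + 72) - 944*1/1083 = 943/104 - 944/1083 = 923093/112632 ≈ 8.1956)
u(o) = -1227/o (u(o) = 1/(o*(-1/1227)) = 1/(-o/1227) = -1227/o)
u(T) + 4250486 = -1227/923093/112632 + 4250486 = -1227*112632/923093 + 4250486 = -138199464/923093 + 4250486 = 3923455673734/923093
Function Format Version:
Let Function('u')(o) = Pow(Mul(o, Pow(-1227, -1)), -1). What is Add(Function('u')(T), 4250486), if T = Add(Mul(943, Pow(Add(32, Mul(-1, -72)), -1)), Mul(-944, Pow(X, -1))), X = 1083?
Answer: Rational(3923455673734, 923093) ≈ 4.2503e+6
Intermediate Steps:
T = Rational(923093, 112632) (T = Add(Mul(943, Pow(Add(32, Mul(-1, -72)), -1)), Mul(-944, Pow(1083, -1))) = Add(Mul(943, Pow(Add(32, 72), -1)), Mul(-944, Rational(1, 1083))) = Add(Mul(943, Pow(104, -1)), Rational(-944, 1083)) = Add(Mul(943, Rational(1, 104)), Rational(-944, 1083)) = Add(Rational(943, 104), Rational(-944, 1083)) = Rational(923093, 112632) ≈ 8.1956)
Function('u')(o) = Mul(-1227, Pow(o, -1)) (Function('u')(o) = Pow(Mul(o, Rational(-1, 1227)), -1) = Pow(Mul(Rational(-1, 1227), o), -1) = Mul(-1227, Pow(o, -1)))
Add(Function('u')(T), 4250486) = Add(Mul(-1227, Pow(Rational(923093, 112632), -1)), 4250486) = Add(Mul(-1227, Rational(112632, 923093)), 4250486) = Add(Rational(-138199464, 923093), 4250486) = Rational(3923455673734, 923093)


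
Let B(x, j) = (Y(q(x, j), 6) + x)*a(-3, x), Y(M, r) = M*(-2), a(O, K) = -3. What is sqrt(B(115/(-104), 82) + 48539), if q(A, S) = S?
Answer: sqrt(132588794)/52 ≈ 221.44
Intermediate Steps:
Y(M, r) = -2*M
B(x, j) = -3*x + 6*j (B(x, j) = (-2*j + x)*(-3) = (x - 2*j)*(-3) = -3*x + 6*j)
sqrt(B(115/(-104), 82) + 48539) = sqrt((-345/(-104) + 6*82) + 48539) = sqrt((-345*(-1)/104 + 492) + 48539) = sqrt((-3*(-115/104) + 492) + 48539) = sqrt((345/104 + 492) + 48539) = sqrt(51513/104 + 48539) = sqrt(5099569/104) = sqrt(132588794)/52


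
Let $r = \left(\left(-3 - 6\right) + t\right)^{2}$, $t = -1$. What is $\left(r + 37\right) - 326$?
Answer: $-189$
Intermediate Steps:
$r = 100$ ($r = \left(\left(-3 - 6\right) - 1\right)^{2} = \left(-9 - 1\right)^{2} = \left(-10\right)^{2} = 100$)
$\left(r + 37\right) - 326 = \left(100 + 37\right) - 326 = 137 - 326 = -189$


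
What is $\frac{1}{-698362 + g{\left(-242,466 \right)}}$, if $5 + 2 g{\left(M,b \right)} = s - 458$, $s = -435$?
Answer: $- \frac{1}{698811} \approx -1.431 \cdot 10^{-6}$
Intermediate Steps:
$g{\left(M,b \right)} = -449$ ($g{\left(M,b \right)} = - \frac{5}{2} + \frac{-435 - 458}{2} = - \frac{5}{2} + \frac{1}{2} \left(-893\right) = - \frac{5}{2} - \frac{893}{2} = -449$)
$\frac{1}{-698362 + g{\left(-242,466 \right)}} = \frac{1}{-698362 - 449} = \frac{1}{-698811} = - \frac{1}{698811}$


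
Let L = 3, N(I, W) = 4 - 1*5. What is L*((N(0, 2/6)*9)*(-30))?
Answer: 810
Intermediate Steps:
N(I, W) = -1 (N(I, W) = 4 - 5 = -1)
L*((N(0, 2/6)*9)*(-30)) = 3*(-1*9*(-30)) = 3*(-9*(-30)) = 3*270 = 810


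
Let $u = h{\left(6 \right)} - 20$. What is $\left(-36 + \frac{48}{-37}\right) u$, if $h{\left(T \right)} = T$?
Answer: $\frac{19320}{37} \approx 522.16$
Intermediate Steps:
$u = -14$ ($u = 6 - 20 = -14$)
$\left(-36 + \frac{48}{-37}\right) u = \left(-36 + \frac{48}{-37}\right) \left(-14\right) = \left(-36 + 48 \left(- \frac{1}{37}\right)\right) \left(-14\right) = \left(-36 - \frac{48}{37}\right) \left(-14\right) = \left(- \frac{1380}{37}\right) \left(-14\right) = \frac{19320}{37}$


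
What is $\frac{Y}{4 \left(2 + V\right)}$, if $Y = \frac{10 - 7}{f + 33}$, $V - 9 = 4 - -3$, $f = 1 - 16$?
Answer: $\frac{1}{432} \approx 0.0023148$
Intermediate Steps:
$f = -15$ ($f = 1 - 16 = -15$)
$V = 16$ ($V = 9 + \left(4 - -3\right) = 9 + \left(4 + 3\right) = 9 + 7 = 16$)
$Y = \frac{1}{6}$ ($Y = \frac{10 - 7}{-15 + 33} = \frac{3}{18} = 3 \cdot \frac{1}{18} = \frac{1}{6} \approx 0.16667$)
$\frac{Y}{4 \left(2 + V\right)} = \frac{1}{4 \left(2 + 16\right)} \frac{1}{6} = \frac{1}{4 \cdot 18} \cdot \frac{1}{6} = \frac{1}{72} \cdot \frac{1}{6} = \frac{1}{432}$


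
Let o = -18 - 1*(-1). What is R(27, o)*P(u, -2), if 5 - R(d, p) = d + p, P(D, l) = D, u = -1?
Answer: 5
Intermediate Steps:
o = -17 (o = -18 + 1 = -17)
R(d, p) = 5 - d - p (R(d, p) = 5 - (d + p) = 5 + (-d - p) = 5 - d - p)
R(27, o)*P(u, -2) = (5 - 1*27 - 1*(-17))*(-1) = (5 - 27 + 17)*(-1) = -5*(-1) = 5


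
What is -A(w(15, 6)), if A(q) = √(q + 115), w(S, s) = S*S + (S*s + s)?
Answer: -2*√109 ≈ -20.881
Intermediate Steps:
w(S, s) = s + S² + S*s (w(S, s) = S² + (s + S*s) = s + S² + S*s)
A(q) = √(115 + q)
-A(w(15, 6)) = -√(115 + (6 + 15² + 15*6)) = -√(115 + (6 + 225 + 90)) = -√(115 + 321) = -√436 = -2*√109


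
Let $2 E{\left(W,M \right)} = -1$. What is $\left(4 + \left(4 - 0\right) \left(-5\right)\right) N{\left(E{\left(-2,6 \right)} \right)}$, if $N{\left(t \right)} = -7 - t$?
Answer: $104$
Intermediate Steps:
$E{\left(W,M \right)} = - \frac{1}{2}$ ($E{\left(W,M \right)} = \frac{1}{2} \left(-1\right) = - \frac{1}{2}$)
$\left(4 + \left(4 - 0\right) \left(-5\right)\right) N{\left(E{\left(-2,6 \right)} \right)} = \left(4 + \left(4 - 0\right) \left(-5\right)\right) \left(-7 - - \frac{1}{2}\right) = \left(4 + \left(4 + 0\right) \left(-5\right)\right) \left(-7 + \frac{1}{2}\right) = \left(4 + 4 \left(-5\right)\right) \left(- \frac{13}{2}\right) = \left(4 - 20\right) \left(- \frac{13}{2}\right) = \left(-16\right) \left(- \frac{13}{2}\right) = 104$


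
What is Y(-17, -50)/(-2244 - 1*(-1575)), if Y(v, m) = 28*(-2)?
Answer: 56/669 ≈ 0.083707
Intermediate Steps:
Y(v, m) = -56
Y(-17, -50)/(-2244 - 1*(-1575)) = -56/(-2244 - 1*(-1575)) = -56/(-2244 + 1575) = -56/(-669) = -56*(-1/669) = 56/669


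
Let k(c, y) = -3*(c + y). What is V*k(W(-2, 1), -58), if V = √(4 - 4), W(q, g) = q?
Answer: 0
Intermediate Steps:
k(c, y) = -3*c - 3*y
V = 0 (V = √0 = 0)
V*k(W(-2, 1), -58) = 0*(-3*(-2) - 3*(-58)) = 0*(6 + 174) = 0*180 = 0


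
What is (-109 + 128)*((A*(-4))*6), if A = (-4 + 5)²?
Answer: -456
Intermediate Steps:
A = 1 (A = 1² = 1)
(-109 + 128)*((A*(-4))*6) = (-109 + 128)*((1*(-4))*6) = 19*(-4*6) = 19*(-24) = -456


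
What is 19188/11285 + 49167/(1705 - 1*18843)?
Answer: -226005651/193402330 ≈ -1.1686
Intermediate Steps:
19188/11285 + 49167/(1705 - 1*18843) = 19188*(1/11285) + 49167/(1705 - 18843) = 19188/11285 + 49167/(-17138) = 19188/11285 + 49167*(-1/17138) = 19188/11285 - 49167/17138 = -226005651/193402330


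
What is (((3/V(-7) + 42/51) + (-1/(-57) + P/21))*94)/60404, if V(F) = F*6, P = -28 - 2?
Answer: -60019/58531476 ≈ -0.0010254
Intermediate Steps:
P = -30
V(F) = 6*F
(((3/V(-7) + 42/51) + (-1/(-57) + P/21))*94)/60404 = (((3/((6*(-7))) + 42/51) + (-1/(-57) - 30/21))*94)/60404 = (((3/(-42) + 42*(1/51)) + (-1*(-1/57) - 30*1/21))*94)*(1/60404) = (((3*(-1/42) + 14/17) + (1/57 - 10/7))*94)*(1/60404) = (((-1/14 + 14/17) - 563/399)*94)*(1/60404) = ((179/238 - 563/399)*94)*(1/60404) = -1277/1938*94*(1/60404) = -60019/969*1/60404 = -60019/58531476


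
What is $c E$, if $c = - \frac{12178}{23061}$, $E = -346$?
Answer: $\frac{4213588}{23061} \approx 182.71$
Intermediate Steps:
$c = - \frac{12178}{23061}$ ($c = \left(-12178\right) \frac{1}{23061} = - \frac{12178}{23061} \approx -0.52808$)
$c E = \left(- \frac{12178}{23061}\right) \left(-346\right) = \frac{4213588}{23061}$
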